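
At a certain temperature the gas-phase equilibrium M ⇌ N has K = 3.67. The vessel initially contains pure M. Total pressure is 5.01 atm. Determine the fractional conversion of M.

X = 0.786

Basis: 1 mol M initially; let X = conversion of M. Extent ξ = X.
At extent ξ: n_M = 1 − X; n_N = X.
Since Δν = 0, n_T = 1 throughout.
y_i = n_i/n_T, p_i = y_i·P. K = p_N / (p_M).
Setting this equal to 3.67 and taking the physical root (0 < X < 1) gives X = 0.786.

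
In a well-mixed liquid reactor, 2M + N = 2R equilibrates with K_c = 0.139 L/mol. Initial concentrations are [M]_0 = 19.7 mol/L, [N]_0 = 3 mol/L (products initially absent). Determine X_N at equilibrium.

X = 0.773

Let X = conversion of N; extent ξ = 3·X mol/L.
Concentrations: [M] = 19.7 − 6X; [N] = 3 − 3X; [R] = 6X.
K_c = [R]^2 / ([M]^2 [N]).
Setting equal to 0.139 and solving for X on (0,1) gives X = 0.773.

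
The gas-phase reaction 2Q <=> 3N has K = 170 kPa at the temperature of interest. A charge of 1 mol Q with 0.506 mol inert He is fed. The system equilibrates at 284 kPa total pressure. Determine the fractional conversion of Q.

X = 0.452

Basis: 1 mol Q initially; let X = conversion of Q. Extent ξ = 0.5X.
At extent ξ: n_Q = 1 − X; n_N = 1.5X; n_I = 0.506 (inert).
n_T = Σnᵢ = 1.51 + 0.5X.
Mole fractions y_i = n_i/n_T; K = p_N^3 / (p_Q^2) with p_i = y_i·P.
This yields a degree-3 equation in X; solving on (0,1), X = 0.452.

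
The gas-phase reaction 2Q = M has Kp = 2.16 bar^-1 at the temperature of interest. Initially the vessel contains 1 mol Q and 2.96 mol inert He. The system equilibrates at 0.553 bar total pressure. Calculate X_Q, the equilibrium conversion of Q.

Basis: 1 mol Q initially; let X = conversion of Q. Extent ξ = 0.5X.
Mole table: n_Q = 1 − X; n_M = 0.5X; n_I = 2.96 (inert).
n_T = Σnᵢ = 3.96 − 0.5X.
y_i = n_i/n_T, p_i = y_i·P. Kp = p_M / (p_Q^2).
This yields a degree-2 equation in X; solving on (0,1), X = 0.304.

X = 0.304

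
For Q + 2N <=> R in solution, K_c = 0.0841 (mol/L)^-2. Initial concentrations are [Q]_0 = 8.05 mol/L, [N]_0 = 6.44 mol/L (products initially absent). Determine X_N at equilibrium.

X = 0.675

Let X = conversion of N; extent ξ = 6.44X/2 mol/L.
Concentrations: [Q] = 8.05 − 3.22X; [N] = 6.44 − 6.44X; [R] = 3.22X.
K_c = [R] / ([Q] [N]^2).
Setting equal to 0.0841 and solving for X on (0,1) gives X = 0.675.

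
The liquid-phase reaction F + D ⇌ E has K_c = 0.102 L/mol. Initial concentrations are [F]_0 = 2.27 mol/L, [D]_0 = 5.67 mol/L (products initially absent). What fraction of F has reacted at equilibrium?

Let X = conversion of F; extent ξ = 2.27·X mol/L.
Concentrations: [F] = 2.27 − 2.27X; [D] = 5.67 − 2.27X; [E] = 2.27X.
K_c = [E] / ([F] [D]).
This equals 0.102 at X = 0.334 (the root in 0 < X < 1).

X = 0.334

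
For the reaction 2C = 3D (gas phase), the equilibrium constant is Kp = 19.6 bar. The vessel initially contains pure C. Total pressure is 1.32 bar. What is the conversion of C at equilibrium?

Let X = conversion of C (basis 1 mol C); extent of reaction ξ = 0.5X.
Species balance: n_C = 1 − X; n_D = 1.5X.
Summing: n_T = 1 + 0.5X.
y_i = n_i/n_T, p_i = y_i·P. Kp = p_D^3 / (p_C^2).
Setting this equal to 19.6 bar and taking the physical root (0 < X < 1) gives X = 0.740.

X = 0.740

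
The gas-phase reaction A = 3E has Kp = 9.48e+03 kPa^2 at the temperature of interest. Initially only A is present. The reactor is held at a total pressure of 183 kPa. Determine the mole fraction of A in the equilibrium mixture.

y_A = 0.484

Let X = conversion of A (basis 1 mol A); extent of reaction ξ = X.
Mole table: n_A = 1 − X; n_E = 3X.
Total moles n_T = 1 + 2X.
y_i = n_i/n_T, p_i = y_i·P. Kp = p_E^3 / (p_A).
This yields a degree-3 equation in X; solving on (0,1), X = 0.262.
Then n_A = 0.738, n_T = 1.52, so y_A = 0.484.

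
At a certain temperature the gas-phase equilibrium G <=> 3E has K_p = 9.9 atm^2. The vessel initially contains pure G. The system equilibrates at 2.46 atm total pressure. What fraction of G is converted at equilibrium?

X = 0.495

Basis: 1 mol G initially; let X = conversion of G. Extent ξ = X.
Mole table: n_G = 1 − X; n_E = 3X.
Total moles n_T = 1 + 2X.
y_i = n_i/n_T, p_i = y_i·P. K_p = p_E^3 / (p_G).
Setting this equal to 9.9 atm^2 and taking the physical root (0 < X < 1) gives X = 0.495.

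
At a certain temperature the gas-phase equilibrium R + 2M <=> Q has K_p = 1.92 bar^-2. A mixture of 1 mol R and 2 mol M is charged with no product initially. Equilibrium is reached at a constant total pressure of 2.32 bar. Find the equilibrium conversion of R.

X = 0.642

Take 1 mol R as basis and let X be its fractional conversion, so ξ = X.
Moles: n_R = 1 − X; n_M = 2 − 2X; n_Q = X.
Total moles n_T = 3 − 2X.
y_i = n_i/n_T, p_i = y_i·P. K_p = p_Q / (p_R p_M^2).
This yields a degree-3 equation in X; solving on (0,1), X = 0.642.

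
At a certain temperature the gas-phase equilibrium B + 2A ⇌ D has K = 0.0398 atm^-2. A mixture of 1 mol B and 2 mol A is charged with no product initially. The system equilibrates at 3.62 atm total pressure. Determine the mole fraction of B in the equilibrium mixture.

y_B = 0.312

Let X = conversion of B (basis 1 mol B); extent of reaction ξ = X.
Mole table: n_B = 1 − X; n_A = 2 − 2X; n_D = X.
Total moles n_T = 3 − 2X.
With p_i = (n_i/n_T)P, K = p_D / (p_B p_A^2).
Setting this equal to 0.0398 atm^-2 and taking the physical root (0 < X < 1) gives X = 0.169.
Then n_B = 0.831, n_T = 2.66, so y_B = 0.312.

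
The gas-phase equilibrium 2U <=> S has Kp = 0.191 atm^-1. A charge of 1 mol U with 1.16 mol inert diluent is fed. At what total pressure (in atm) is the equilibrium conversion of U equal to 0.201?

P = 1.7 atm

Take 1 mol U as basis and let X be its fractional conversion, so ξ = 0.5X.
Mole table: n_U = 1 − X; n_S = 0.5X; n_I = 1.16 (inert).
Summing: n_T = 2.16 − 0.5X.
Kp = p_S / (p_U^2) with p_i = (n_i/n_T)·P.
At X = 0.201: the mole-fraction product g(X) = Π y_i^ν_i = 0.3242. Since Kp = g(X)·P^{-1}, P = (g/Kp)^(1/1) = (0.3242/0.191)^(1/1) = 1.7 atm.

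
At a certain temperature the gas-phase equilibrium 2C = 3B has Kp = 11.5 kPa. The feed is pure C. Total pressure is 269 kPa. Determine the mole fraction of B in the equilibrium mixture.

Let X = conversion of C (basis 1 mol C); extent of reaction ξ = 0.5X.
Moles: n_C = 1 − X; n_B = 1.5X.
n_T = Σnᵢ = 1 + 0.5X.
y_i = n_i/n_T, p_i = y_i·P. Kp = p_B^3 / (p_C^2).
Substituting and setting equal to 11.5 kPa gives a polynomial in X; the root in (0,1) is X = 0.206.
Then n_B = 0.31, n_T = 1.1, so y_B = 0.281.

y_B = 0.281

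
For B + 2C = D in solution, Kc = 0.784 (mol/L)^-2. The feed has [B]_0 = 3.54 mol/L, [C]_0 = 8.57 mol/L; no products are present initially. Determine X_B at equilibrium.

X = 0.842

Let X = conversion of B; extent ξ = 3.54·X mol/L.
Concentrations: [B] = 3.54 − 3.54X; [C] = 8.57 − 7.08X; [D] = 3.54X.
Kc = [D] / ([B] [C]^2).
This equals 0.784 at X = 0.842 (the root in 0 < X < 1).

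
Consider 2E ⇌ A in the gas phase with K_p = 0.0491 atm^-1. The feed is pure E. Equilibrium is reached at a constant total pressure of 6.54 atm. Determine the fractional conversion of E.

X = 0.338

Basis: 1 mol E initially; let X = conversion of E. Extent ξ = 0.5X.
Species balance: n_E = 1 − X; n_A = 0.5X.
Total moles n_T = 1 − 0.5X.
With p_i = (n_i/n_T)P, K_p = p_A / (p_E^2).
Setting this equal to 0.0491 atm^-1 and taking the physical root (0 < X < 1) gives X = 0.338.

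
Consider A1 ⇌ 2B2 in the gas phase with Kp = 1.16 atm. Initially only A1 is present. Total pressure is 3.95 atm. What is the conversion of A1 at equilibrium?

Basis: 1 mol A1 initially; let X = conversion of A1. Extent ξ = X.
Species balance: n_A1 = 1 − X; n_B2 = 2X.
n_T = Σnᵢ = 1 + X.
With p_i = (n_i/n_T)P, Kp = p_B2^2 / (p_A1).
Substituting and setting equal to 1.16 atm gives a polynomial in X; the root in (0,1) is X = 0.262.

X = 0.262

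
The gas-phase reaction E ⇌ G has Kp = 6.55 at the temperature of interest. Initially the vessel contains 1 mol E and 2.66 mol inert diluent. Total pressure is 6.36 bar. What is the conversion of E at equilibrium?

X = 0.868

Basis: 1 mol E initially; let X = conversion of E. Extent ξ = X.
At extent ξ: n_E = 1 − X; n_G = X; n_I = 2.66 (inert).
Since Δν = 0, n_T = 3.66 throughout.
y_i = n_i/n_T, p_i = y_i·P. Kp = p_G / (p_E).
Equating to 6.55 and solving on 0 < X < 1: X = 0.868.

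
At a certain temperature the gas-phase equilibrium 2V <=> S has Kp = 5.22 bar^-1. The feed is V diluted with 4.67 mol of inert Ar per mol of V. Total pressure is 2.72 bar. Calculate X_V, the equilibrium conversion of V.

Let X = conversion of V (basis 1 mol V); extent of reaction ξ = 0.5X.
At extent ξ: n_V = 1 − X; n_S = 0.5X; n_I = 4.67 (inert).
n_T = Σnᵢ = 5.67 − 0.5X.
With p_i = (n_i/n_T)P, Kp = p_S / (p_V^2).
Equating to 5.22 bar^-1 and solving on 0 < X < 1: X = 0.650.

X = 0.650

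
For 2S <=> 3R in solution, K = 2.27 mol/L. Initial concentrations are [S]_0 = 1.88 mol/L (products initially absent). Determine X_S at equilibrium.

Let X = conversion of S; extent ξ = 1.88X/2 mol/L.
Concentrations: [S] = 1.88 − 1.88X; [R] = 2.82X.
K = [R]^3 / ([S]^2).
Equating to 2.27 mol/L: the physical root is X = 0.467.

X = 0.467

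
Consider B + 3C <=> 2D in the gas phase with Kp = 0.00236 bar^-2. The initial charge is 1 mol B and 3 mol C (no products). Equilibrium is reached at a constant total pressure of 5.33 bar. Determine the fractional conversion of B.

Let X = conversion of B (basis 1 mol B); extent of reaction ξ = X.
Mole table: n_B = 1 − X; n_C = 3 − 3X; n_D = 2X.
Summing: n_T = 4 − 2X.
y_i = n_i/n_T, p_i = y_i·P. Kp = p_D^2 / (p_B p_C^3).
Setting this equal to 0.00236 bar^-2 and taking the physical root (0 < X < 1) gives X = 0.135.

X = 0.135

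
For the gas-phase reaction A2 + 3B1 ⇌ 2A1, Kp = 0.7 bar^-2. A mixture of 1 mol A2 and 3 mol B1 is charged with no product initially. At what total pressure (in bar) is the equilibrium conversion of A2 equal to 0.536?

Basis: 1 mol A2 initially; let X = conversion of A2. Extent ξ = X.
Moles: n_A2 = 1 − X; n_B1 = 3 − 3X; n_A1 = 2X.
Summing: n_T = 4 − 2X.
Kp = p_A1^2 / (p_A2 p_B1^3) with p_i = (n_i/n_T)·P.
At X = 0.536: the mole-fraction product g(X) = Π y_i^ν_i = 7.872. Since Kp = g(X)·P^{-2}, P = (g/Kp)^(1/2) = (7.872/0.7)^(1/2) = 3.35 bar.

P = 3.35 bar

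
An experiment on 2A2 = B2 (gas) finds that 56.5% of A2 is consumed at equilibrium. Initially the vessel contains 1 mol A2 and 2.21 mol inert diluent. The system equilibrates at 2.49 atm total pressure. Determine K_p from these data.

Take 1 mol A2 as basis and let X be its fractional conversion, so ξ = 0.5X.
Mole table: n_A2 = 1 − X; n_B2 = 0.5X; n_I = 2.21 (inert).
Total moles n_T = 3.21 − 0.5X.
At X = 0.565: n_A2 = 0.435, n_B2 = 0.282, n_T = 2.93.
p_i = (n_i/n_T)·P. K_p = p_B2 / (p_A2^2) = 1.76 atm^-1.

K_p = 1.76 atm^-1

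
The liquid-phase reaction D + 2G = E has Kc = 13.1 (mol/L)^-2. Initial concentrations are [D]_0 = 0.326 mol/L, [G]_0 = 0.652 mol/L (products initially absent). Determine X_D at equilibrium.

Let X = conversion of D; extent ξ = 0.326·X mol/L.
Concentrations: [D] = 0.326 − 0.326X; [G] = 0.652 − 0.652X; [E] = 0.326X.
Kc = [E] / ([D] [G]^2).
Equating to 13.1 (mol/L)^-2: the physical root is X = 0.540.

X = 0.540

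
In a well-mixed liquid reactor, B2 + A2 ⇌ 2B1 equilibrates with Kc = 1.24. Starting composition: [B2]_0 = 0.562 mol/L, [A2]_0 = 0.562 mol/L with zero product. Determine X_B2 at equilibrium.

Let X = conversion of B2; extent ξ = 0.562·X mol/L.
Concentrations: [B2] = 0.562 − 0.562X; [A2] = 0.562 − 0.562X; [B1] = 1.12X.
Kc = [B1]^2 / ([B2] [A2]).
Equating to 1.24: the physical root is X = 0.358.

X = 0.358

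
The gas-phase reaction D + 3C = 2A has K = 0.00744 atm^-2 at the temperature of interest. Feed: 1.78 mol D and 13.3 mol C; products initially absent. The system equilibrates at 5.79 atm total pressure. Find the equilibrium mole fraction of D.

y_D = 0.078

Let X = conversion of D (basis 1.78 mol D); extent of reaction ξ = 1.78X.
Moles: n_D = 1.78 − 1.78X; n_C = 13.3 − 5.34X; n_A = 3.56X.
Total moles n_T = 15.1 − 3.56X.
With p_i = (n_i/n_T)P, K = p_A^2 / (p_D p_C^3).
Substituting and setting equal to 0.00744 atm^-2 gives a polynomial in X; the root in (0,1) is X = 0.397.
Then n_D = 1.07, n_T = 13.7, so y_D = 0.078.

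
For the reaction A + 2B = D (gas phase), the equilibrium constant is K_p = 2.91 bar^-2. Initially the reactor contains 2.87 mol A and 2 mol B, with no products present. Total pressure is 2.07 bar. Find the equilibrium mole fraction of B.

y_B = 0.164

Let X = conversion of B (basis 2 mol B); extent of reaction ξ = X.
Mole table: n_A = 2.87 − X; n_B = 2 − 2X; n_D = X.
Summing: n_T = 4.87 − 2X.
y_i = n_i/n_T, p_i = y_i·P. K_p = p_D / (p_A p_B^2).
Substituting and setting equal to 2.91 bar^-2 gives a polynomial in X; the root in (0,1) is X = 0.719.
Then n_B = 0.562, n_T = 3.43, so y_B = 0.164.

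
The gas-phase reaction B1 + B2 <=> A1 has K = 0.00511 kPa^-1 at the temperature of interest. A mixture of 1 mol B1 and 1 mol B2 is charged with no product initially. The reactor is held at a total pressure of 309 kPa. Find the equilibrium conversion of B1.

Basis: 1 mol B1 initially; let X = conversion of B1. Extent ξ = X.
At extent ξ: n_B1 = 1 − X; n_B2 = 1 − X; n_A1 = X.
Total moles n_T = 2 − X.
With p_i = (n_i/n_T)P, K = p_A1 / (p_B1 p_B2).
Setting this equal to 0.00511 kPa^-1 and taking the physical root (0 < X < 1) gives X = 0.377.

X = 0.377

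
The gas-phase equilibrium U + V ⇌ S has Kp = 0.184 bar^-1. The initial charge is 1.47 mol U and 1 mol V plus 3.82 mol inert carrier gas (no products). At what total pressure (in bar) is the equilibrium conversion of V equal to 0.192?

Let X = conversion of V (basis 1 mol V); extent of reaction ξ = X.
Moles: n_U = 1.47 − X; n_V = 1 − X; n_S = X; n_I = 3.82 (inert).
Total moles n_T = 6.29 − X.
Kp = p_S / (p_U p_V) with p_i = (n_i/n_T)·P.
At X = 0.192: the mole-fraction product g(X) = Π y_i^ν_i = 1.134. Since Kp = g(X)·P^{-1}, P = (g/Kp)^(1/1) = (1.134/0.184)^(1/1) = 6.16 bar.

P = 6.16 bar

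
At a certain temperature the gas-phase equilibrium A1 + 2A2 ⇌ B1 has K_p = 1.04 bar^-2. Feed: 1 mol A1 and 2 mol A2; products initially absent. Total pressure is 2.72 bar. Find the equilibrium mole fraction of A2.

y_A2 = 0.443

Let X = conversion of A1 (basis 1 mol A1); extent of reaction ξ = X.
Moles: n_A1 = 1 − X; n_A2 = 2 − 2X; n_B1 = X.
Total moles n_T = 3 − 2X.
With p_i = (n_i/n_T)P, K_p = p_B1 / (p_A1 p_A2^2).
Equating to 1.04 bar^-2 and solving on 0 < X < 1: X = 0.602.
Then n_A2 = 0.796, n_T = 1.8, so y_A2 = 0.443.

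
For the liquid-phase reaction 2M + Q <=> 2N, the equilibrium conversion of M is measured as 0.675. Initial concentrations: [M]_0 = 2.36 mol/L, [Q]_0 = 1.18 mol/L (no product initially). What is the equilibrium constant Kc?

Kc = 11.2 L/mol

Let X = conversion of M.
Concentrations: [M] = 2.36 − 2.36X; [Q] = 1.18 − 1.18X; [N] = 2.36X.
At X = 0.675: [M] = 0.767, [Q] = 0.383, [N] = 1.59.
Kc = [N]^2 / ([M]^2 [Q]) = 11.2 L/mol.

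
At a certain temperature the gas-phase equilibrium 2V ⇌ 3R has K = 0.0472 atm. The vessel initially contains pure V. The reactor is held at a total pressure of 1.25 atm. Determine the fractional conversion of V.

Basis: 1 mol V initially; let X = conversion of V. Extent ξ = 0.5X.
Moles: n_V = 1 − X; n_R = 1.5X.
Total moles n_T = 1 + 0.5X.
Mole fractions y_i = n_i/n_T; K = p_R^3 / (p_V^2) with p_i = y_i·P.
Equating to 0.0472 atm and solving on 0 < X < 1: X = 0.199.

X = 0.199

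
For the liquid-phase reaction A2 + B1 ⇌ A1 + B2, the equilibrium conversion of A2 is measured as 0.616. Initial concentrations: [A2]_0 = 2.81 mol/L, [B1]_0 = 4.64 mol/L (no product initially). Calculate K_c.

Let X = conversion of A2.
Concentrations: [A2] = 2.81 − 2.81X; [B1] = 4.64 − 2.81X; [A1] = 2.81X; [B2] = 2.81X.
At X = 0.616: [A2] = 1.08, [B1] = 2.91, [A1] = 1.73, [B2] = 1.73.
K_c = [A1] [B2] / ([A2] [B1]) = 0.955.

K_c = 0.955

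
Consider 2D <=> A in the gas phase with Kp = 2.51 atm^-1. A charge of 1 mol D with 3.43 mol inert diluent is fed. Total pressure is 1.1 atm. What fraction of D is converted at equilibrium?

X = 0.428

Let X = conversion of D (basis 1 mol D); extent of reaction ξ = 0.5X.
Mole table: n_D = 1 − X; n_A = 0.5X; n_I = 3.43 (inert).
Total moles n_T = 4.43 − 0.5X.
With p_i = (n_i/n_T)P, Kp = p_A / (p_D^2).
This yields a degree-2 equation in X; solving on (0,1), X = 0.428.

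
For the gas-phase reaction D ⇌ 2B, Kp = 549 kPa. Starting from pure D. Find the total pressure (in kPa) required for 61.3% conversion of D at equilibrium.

Take 1 mol D as basis and let X be its fractional conversion, so ξ = X.
Mole table: n_D = 1 − X; n_B = 2X.
n_T = Σnᵢ = 1 + X.
Kp = p_B^2 / (p_D) with p_i = (n_i/n_T)·P.
At X = 0.613: the mole-fraction product g(X) = Π y_i^ν_i = 2.408. Since Kp = g(X)·P^{1}, P = (Kp/g)^(1/1) = (549/2.408)^(1/1) = 228 kPa.

P = 228 kPa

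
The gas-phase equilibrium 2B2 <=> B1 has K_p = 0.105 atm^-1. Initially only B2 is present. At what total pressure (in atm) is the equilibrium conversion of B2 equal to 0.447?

P = 5.4 atm

Basis: 1 mol B2 initially; let X = conversion of B2. Extent ξ = 0.5X.
Mole table: n_B2 = 1 − X; n_B1 = 0.5X.
Summing: n_T = 1 − 0.5X.
K_p = p_B1 / (p_B2^2) with p_i = (n_i/n_T)·P.
At X = 0.447: the mole-fraction product g(X) = Π y_i^ν_i = 0.5675. Since K_p = g(X)·P^{-1}, P = (g/K_p)^(1/1) = (0.5675/0.105)^(1/1) = 5.4 atm.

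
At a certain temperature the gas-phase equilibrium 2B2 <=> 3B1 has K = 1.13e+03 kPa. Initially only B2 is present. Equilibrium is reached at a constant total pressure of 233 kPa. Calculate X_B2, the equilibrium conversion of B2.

X = 0.633

Take 1 mol B2 as basis and let X be its fractional conversion, so ξ = 0.5X.
Mole table: n_B2 = 1 − X; n_B1 = 1.5X.
Summing: n_T = 1 + 0.5X.
With p_i = (n_i/n_T)P, K = p_B1^3 / (p_B2^2).
Equating to 1.13e+03 kPa and solving on 0 < X < 1: X = 0.633.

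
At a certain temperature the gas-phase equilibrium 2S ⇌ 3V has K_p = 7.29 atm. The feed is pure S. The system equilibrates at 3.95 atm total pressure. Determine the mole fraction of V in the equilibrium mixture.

y_V = 0.631

Let X = conversion of S (basis 1 mol S); extent of reaction ξ = 0.5X.
Moles: n_S = 1 − X; n_V = 1.5X.
n_T = Σnᵢ = 1 + 0.5X.
With p_i = (n_i/n_T)P, K_p = p_V^3 / (p_S^2).
Substituting and setting equal to 7.29 atm gives a polynomial in X; the root in (0,1) is X = 0.533.
Then n_V = 0.799, n_T = 1.27, so y_V = 0.631.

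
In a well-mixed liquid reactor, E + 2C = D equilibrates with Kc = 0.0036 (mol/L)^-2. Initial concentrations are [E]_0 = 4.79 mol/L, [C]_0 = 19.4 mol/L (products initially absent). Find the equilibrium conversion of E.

X = 0.450

Let X = conversion of E; extent ξ = 4.79·X mol/L.
Concentrations: [E] = 4.79 − 4.79X; [C] = 19.4 − 9.58X; [D] = 4.79X.
Kc = [D] / ([E] [C]^2).
Setting equal to 0.0036 and solving for X on (0,1) gives X = 0.450.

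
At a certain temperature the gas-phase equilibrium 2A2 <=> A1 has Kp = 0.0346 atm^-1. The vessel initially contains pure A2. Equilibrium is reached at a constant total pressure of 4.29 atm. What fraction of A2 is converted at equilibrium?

X = 0.208

Let X = conversion of A2 (basis 1 mol A2); extent of reaction ξ = 0.5X.
At extent ξ: n_A2 = 1 − X; n_A1 = 0.5X.
Total moles n_T = 1 − 0.5X.
Mole fractions y_i = n_i/n_T; Kp = p_A1 / (p_A2^2) with p_i = y_i·P.
Substituting and setting equal to 0.0346 atm^-1 gives a polynomial in X; the root in (0,1) is X = 0.208.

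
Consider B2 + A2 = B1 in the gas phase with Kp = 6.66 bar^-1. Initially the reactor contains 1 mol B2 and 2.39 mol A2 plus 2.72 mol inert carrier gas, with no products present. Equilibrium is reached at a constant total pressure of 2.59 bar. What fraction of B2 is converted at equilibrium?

X = 0.836

Let X = conversion of B2 (basis 1 mol B2); extent of reaction ξ = X.
Mole table: n_B2 = 1 − X; n_A2 = 2.39 − X; n_B1 = X; n_I = 2.72 (inert).
n_T = Σnᵢ = 6.11 − X.
With p_i = (n_i/n_T)P, Kp = p_B1 / (p_B2 p_A2).
Equating to 6.66 bar^-1 and solving on 0 < X < 1: X = 0.836.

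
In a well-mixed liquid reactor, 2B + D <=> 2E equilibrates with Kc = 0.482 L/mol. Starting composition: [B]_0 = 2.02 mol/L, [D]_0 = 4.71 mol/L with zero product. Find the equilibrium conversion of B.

Let X = conversion of B; extent ξ = 2.02X/2 mol/L.
Concentrations: [B] = 2.02 − 2.02X; [D] = 4.71 − 1.01X; [E] = 2.02X.
Kc = [E]^2 / ([B]^2 [D]).
Solving Kc = 0.482 for X ∈ (0,1): X = 0.585.

X = 0.585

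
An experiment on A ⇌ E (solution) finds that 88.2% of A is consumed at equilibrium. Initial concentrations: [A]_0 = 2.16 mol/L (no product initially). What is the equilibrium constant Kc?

Kc = 7.47

Let X = conversion of A.
Concentrations: [A] = 2.16 − 2.16X; [E] = 2.16X.
At X = 0.882: [A] = 0.255, [E] = 1.91.
Kc = [E] / ([A]) = 7.47.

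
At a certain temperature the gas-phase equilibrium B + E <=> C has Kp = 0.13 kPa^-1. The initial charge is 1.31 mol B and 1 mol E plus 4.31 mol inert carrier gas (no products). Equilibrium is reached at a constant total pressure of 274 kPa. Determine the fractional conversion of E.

Basis: 1 mol E initially; let X = conversion of E. Extent ξ = X.
Mole table: n_B = 1.31 − X; n_E = 1 − X; n_C = X; n_I = 4.31 (inert).
Summing: n_T = 6.62 − X.
With p_i = (n_i/n_T)P, Kp = p_C / (p_B p_E).
Substituting and setting equal to 0.13 kPa^-1 gives a polynomial in X; the root in (0,1) is X = 0.768.

X = 0.768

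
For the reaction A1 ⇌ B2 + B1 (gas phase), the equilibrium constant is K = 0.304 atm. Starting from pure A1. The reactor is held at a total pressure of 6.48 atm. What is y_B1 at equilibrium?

y_B1 = 0.175

Basis: 1 mol A1 initially; let X = conversion of A1. Extent ξ = X.
Species balance: n_A1 = 1 − X; n_B2 = X; n_B1 = X.
n_T = Σnᵢ = 1 + X.
y_i = n_i/n_T, p_i = y_i·P. K = p_B2 p_B1 / (p_A1).
Equating to 0.304 atm and solving on 0 < X < 1: X = 0.212.
Then n_B1 = 0.212, n_T = 1.21, so y_B1 = 0.175.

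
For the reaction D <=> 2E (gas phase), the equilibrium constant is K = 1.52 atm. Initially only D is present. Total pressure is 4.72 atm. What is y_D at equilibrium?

Take 1 mol D as basis and let X be its fractional conversion, so ξ = X.
At extent ξ: n_D = 1 − X; n_E = 2X.
Total moles n_T = 1 + X.
y_i = n_i/n_T, p_i = y_i·P. K = p_E^2 / (p_D).
Substituting and setting equal to 1.52 atm gives a polynomial in X; the root in (0,1) is X = 0.273.
Then n_D = 0.727, n_T = 1.27, so y_D = 0.571.

y_D = 0.571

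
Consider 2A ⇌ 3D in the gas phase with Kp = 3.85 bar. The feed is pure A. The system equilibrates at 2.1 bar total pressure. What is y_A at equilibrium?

y_A = 0.370

Let X = conversion of A (basis 1 mol A); extent of reaction ξ = 0.5X.
Species balance: n_A = 1 − X; n_D = 1.5X.
n_T = Σnᵢ = 1 + 0.5X.
Mole fractions y_i = n_i/n_T; Kp = p_D^3 / (p_A^2) with p_i = y_i·P.
This yields a degree-3 equation in X; solving on (0,1), X = 0.532.
Then n_A = 0.468, n_T = 1.27, so y_A = 0.370.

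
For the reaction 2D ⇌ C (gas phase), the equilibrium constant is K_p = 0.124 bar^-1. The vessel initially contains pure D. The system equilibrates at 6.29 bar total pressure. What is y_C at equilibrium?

y_C = 0.340

Take 1 mol D as basis and let X be its fractional conversion, so ξ = 0.5X.
Moles: n_D = 1 − X; n_C = 0.5X.
Summing: n_T = 1 − 0.5X.
Mole fractions y_i = n_i/n_T; K_p = p_C / (p_D^2) with p_i = y_i·P.
Substituting and setting equal to 0.124 bar^-1 gives a polynomial in X; the root in (0,1) is X = 0.507.
Then n_C = 0.254, n_T = 0.746, so y_C = 0.340.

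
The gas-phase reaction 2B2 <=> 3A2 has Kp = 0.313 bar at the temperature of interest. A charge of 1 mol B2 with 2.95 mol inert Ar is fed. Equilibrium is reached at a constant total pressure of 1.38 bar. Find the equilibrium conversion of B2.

Let X = conversion of B2 (basis 1 mol B2); extent of reaction ξ = 0.5X.
Species balance: n_B2 = 1 − X; n_A2 = 1.5X; n_I = 2.95 (inert).
Summing: n_T = 3.95 + 0.5X.
y_i = n_i/n_T, p_i = y_i·P. Kp = p_A2^3 / (p_B2^2).
Equating to 0.313 bar and solving on 0 < X < 1: X = 0.443.

X = 0.443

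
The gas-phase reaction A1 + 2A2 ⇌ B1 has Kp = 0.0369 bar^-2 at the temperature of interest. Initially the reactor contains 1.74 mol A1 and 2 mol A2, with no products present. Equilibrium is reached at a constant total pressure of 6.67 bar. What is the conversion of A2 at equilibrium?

Basis: 2 mol A2 initially; let X = conversion of A2. Extent ξ = X.
At extent ξ: n_A1 = 1.74 − X; n_A2 = 2 − 2X; n_B1 = X.
Summing: n_T = 3.74 − 2X.
With p_i = (n_i/n_T)P, Kp = p_B1 / (p_A1 p_A2^2).
This yields a degree-3 equation in X; solving on (0,1), X = 0.383.

X = 0.383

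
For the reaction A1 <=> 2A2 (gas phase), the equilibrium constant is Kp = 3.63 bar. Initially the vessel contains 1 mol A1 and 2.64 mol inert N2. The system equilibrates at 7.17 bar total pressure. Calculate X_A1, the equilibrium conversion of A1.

X = 0.508

Basis: 1 mol A1 initially; let X = conversion of A1. Extent ξ = X.
At extent ξ: n_A1 = 1 − X; n_A2 = 2X; n_I = 2.64 (inert).
Summing: n_T = 3.64 + X.
With p_i = (n_i/n_T)P, Kp = p_A2^2 / (p_A1).
Substituting and setting equal to 3.63 bar gives a polynomial in X; the root in (0,1) is X = 0.508.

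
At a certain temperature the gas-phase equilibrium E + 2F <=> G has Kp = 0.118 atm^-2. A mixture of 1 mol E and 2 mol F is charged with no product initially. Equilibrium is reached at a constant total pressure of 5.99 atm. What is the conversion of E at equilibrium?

Take 1 mol E as basis and let X be its fractional conversion, so ξ = X.
Mole table: n_E = 1 − X; n_F = 2 − 2X; n_G = X.
Summing: n_T = 3 − 2X.
y_i = n_i/n_T, p_i = y_i·P. Kp = p_G / (p_E p_F^2).
Substituting and setting equal to 0.118 atm^-2 gives a polynomial in X; the root in (0,1) is X = 0.509.

X = 0.509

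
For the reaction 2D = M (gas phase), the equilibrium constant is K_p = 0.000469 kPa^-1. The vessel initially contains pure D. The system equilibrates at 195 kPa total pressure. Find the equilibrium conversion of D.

Basis: 1 mol D initially; let X = conversion of D. Extent ξ = 0.5X.
At extent ξ: n_D = 1 − X; n_M = 0.5X.
Summing: n_T = 1 − 0.5X.
With p_i = (n_i/n_T)P, K_p = p_M / (p_D^2).
Substituting and setting equal to 0.000469 kPa^-1 gives a polynomial in X; the root in (0,1) is X = 0.144.

X = 0.144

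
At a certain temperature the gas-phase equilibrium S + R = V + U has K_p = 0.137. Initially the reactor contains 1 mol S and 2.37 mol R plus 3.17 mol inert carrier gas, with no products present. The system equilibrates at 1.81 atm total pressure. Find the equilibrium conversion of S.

X = 0.402

Let X = conversion of S (basis 1 mol S); extent of reaction ξ = X.
At extent ξ: n_S = 1 − X; n_R = 2.37 − X; n_V = X; n_U = X; n_I = 3.17 (inert).
n_T stays at 6.54 (no change in mole number).
With p_i = (n_i/n_T)P, K_p = p_V p_U / (p_S p_R).
This yields a degree-2 equation in X; solving on (0,1), X = 0.402.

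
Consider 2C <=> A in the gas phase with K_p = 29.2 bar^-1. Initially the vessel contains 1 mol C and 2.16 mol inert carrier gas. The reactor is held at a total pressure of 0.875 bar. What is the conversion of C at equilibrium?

X = 0.793

Let X = conversion of C (basis 1 mol C); extent of reaction ξ = 0.5X.
At extent ξ: n_C = 1 − X; n_A = 0.5X; n_I = 2.16 (inert).
Total moles n_T = 3.16 − 0.5X.
y_i = n_i/n_T, p_i = y_i·P. K_p = p_A / (p_C^2).
Substituting and setting equal to 29.2 bar^-1 gives a polynomial in X; the root in (0,1) is X = 0.793.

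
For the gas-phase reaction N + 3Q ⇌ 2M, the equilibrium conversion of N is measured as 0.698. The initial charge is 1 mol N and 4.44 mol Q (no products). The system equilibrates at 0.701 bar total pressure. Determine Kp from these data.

Basis: 1 mol N initially; let X = conversion of N. Extent ξ = X.
Mole table: n_N = 1 − X; n_Q = 4.44 − 3X; n_M = 2X.
n_T = Σnᵢ = 5.44 − 2X.
At X = 0.698: n_N = 0.302, n_Q = 2.35, n_M = 1.4, n_T = 4.04.
p_i = (n_i/n_T)·P. Kp = p_M^2 / (p_N p_Q^3) = 16.6 bar^-2.

Kp = 16.6 bar^-2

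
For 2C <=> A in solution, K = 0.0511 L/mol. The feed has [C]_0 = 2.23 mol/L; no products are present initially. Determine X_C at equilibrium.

X = 0.161

Let X = conversion of C; extent ξ = 2.23X/2 mol/L.
Concentrations: [C] = 2.23 − 2.23X; [A] = 1.11X.
K = [A] / ([C]^2).
Solving K = 0.0511 for X ∈ (0,1): X = 0.161.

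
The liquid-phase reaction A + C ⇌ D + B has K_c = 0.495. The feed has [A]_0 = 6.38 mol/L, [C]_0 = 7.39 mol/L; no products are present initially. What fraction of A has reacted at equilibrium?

Let X = conversion of A; extent ξ = 6.38·X mol/L.
Concentrations: [A] = 6.38 − 6.38X; [C] = 7.39 − 6.38X; [D] = 6.38X; [B] = 6.38X.
K_c = [D] [B] / ([A] [C]).
This equals 0.495 at X = 0.444 (the root in 0 < X < 1).

X = 0.444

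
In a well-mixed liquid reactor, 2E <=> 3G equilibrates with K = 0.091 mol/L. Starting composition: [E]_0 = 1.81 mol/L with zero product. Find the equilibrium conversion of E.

X = 0.210

Let X = conversion of E; extent ξ = 1.81X/2 mol/L.
Concentrations: [E] = 1.81 − 1.81X; [G] = 2.71X.
K = [G]^3 / ([E]^2).
This equals 0.091 at X = 0.210 (the root in 0 < X < 1).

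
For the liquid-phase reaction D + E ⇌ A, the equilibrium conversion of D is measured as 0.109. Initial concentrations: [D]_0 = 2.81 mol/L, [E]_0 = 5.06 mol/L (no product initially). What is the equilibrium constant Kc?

Let X = conversion of D.
Concentrations: [D] = 2.81 − 2.81X; [E] = 5.06 − 2.81X; [A] = 2.81X.
At X = 0.109: [D] = 2.5, [E] = 4.75, [A] = 0.306.
Kc = [A] / ([D] [E]) = 0.0257 L/mol.

Kc = 0.0257 L/mol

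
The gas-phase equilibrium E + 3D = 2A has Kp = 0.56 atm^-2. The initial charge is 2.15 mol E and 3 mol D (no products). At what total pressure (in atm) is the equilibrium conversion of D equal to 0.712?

P = 7.36 atm

Basis: 3 mol D initially; let X = conversion of D. Extent ξ = X.
Species balance: n_E = 2.15 − X; n_D = 3 − 3X; n_A = 2X.
Summing: n_T = 5.15 − 2X.
Kp = p_A^2 / (p_E p_D^3) with p_i = (n_i/n_T)·P.
At X = 0.712: the mole-fraction product g(X) = Π y_i^ν_i = 30.35. Since Kp = g(X)·P^{-2}, P = (g/Kp)^(1/2) = (30.35/0.56)^(1/2) = 7.36 atm.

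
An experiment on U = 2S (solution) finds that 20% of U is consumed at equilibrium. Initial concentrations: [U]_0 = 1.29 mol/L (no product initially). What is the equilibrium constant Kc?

Let X = conversion of U.
Concentrations: [U] = 1.29 − 1.29X; [S] = 2.58X.
At X = 0.2: [U] = 1.03, [S] = 0.516.
Kc = [S]^2 / ([U]) = 0.258 mol/L.

Kc = 0.258 mol/L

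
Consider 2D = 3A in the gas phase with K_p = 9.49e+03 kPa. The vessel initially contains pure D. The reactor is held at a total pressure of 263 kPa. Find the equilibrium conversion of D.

Let X = conversion of D (basis 1 mol D); extent of reaction ξ = 0.5X.
Species balance: n_D = 1 − X; n_A = 1.5X.
Summing: n_T = 1 + 0.5X.
Mole fractions y_i = n_i/n_T; K_p = p_A^3 / (p_D^2) with p_i = y_i·P.
Setting this equal to 9.49e+03 kPa and taking the physical root (0 < X < 1) gives X = 0.811.

X = 0.811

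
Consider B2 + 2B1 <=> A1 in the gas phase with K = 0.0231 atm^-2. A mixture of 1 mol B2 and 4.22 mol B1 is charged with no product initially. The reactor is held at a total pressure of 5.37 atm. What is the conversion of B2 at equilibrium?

Let X = conversion of B2 (basis 1 mol B2); extent of reaction ξ = X.
Moles: n_B2 = 1 − X; n_B1 = 4.22 − 2X; n_A1 = X.
n_T = Σnᵢ = 5.22 − 2X.
Mole fractions y_i = n_i/n_T; K = p_A1 / (p_B2 p_B1^2) with p_i = y_i·P.
Substituting and setting equal to 0.0231 atm^-2 gives a polynomial in X; the root in (0,1) is X = 0.291.

X = 0.291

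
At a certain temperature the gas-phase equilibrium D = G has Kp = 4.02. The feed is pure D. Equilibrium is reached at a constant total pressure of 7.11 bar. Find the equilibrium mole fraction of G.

y_G = 0.801

Let X = conversion of D (basis 1 mol D); extent of reaction ξ = X.
Moles: n_D = 1 − X; n_G = X.
Total moles n_T = 1 (Δν = 0, constant).
Mole fractions y_i = n_i/n_T; Kp = p_G / (p_D) with p_i = y_i·P.
Substituting and setting equal to 4.02 gives a polynomial in X; the root in (0,1) is X = 0.801.
Then n_G = 0.801, n_T = 1, so y_G = 0.801.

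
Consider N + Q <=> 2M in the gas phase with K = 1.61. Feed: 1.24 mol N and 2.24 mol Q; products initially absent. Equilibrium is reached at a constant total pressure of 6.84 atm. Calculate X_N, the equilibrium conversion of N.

X = 0.507

Let X = conversion of N (basis 1.24 mol N); extent of reaction ξ = 1.24X.
At extent ξ: n_N = 1.24 − 1.24X; n_Q = 2.24 − 1.24X; n_M = 2.48X.
n_T stays at 3.48 (no change in mole number).
Mole fractions y_i = n_i/n_T; K = p_M^2 / (p_N p_Q) with p_i = y_i·P.
Setting this equal to 1.61 and taking the physical root (0 < X < 1) gives X = 0.507.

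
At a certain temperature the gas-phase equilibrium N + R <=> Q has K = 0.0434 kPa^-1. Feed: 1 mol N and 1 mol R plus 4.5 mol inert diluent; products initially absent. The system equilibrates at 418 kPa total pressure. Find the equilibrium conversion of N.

X = 0.569

Let X = conversion of N (basis 1 mol N); extent of reaction ξ = X.
Species balance: n_N = 1 − X; n_R = 1 − X; n_Q = X; n_I = 4.5 (inert).
Summing: n_T = 6.5 − X.
With p_i = (n_i/n_T)P, K = p_Q / (p_N p_R).
Setting this equal to 0.0434 kPa^-1 and taking the physical root (0 < X < 1) gives X = 0.569.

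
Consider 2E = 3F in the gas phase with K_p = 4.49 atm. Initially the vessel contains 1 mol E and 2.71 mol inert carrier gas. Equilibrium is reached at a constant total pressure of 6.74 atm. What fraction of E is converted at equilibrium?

Basis: 1 mol E initially; let X = conversion of E. Extent ξ = 0.5X.
Moles: n_E = 1 − X; n_F = 1.5X; n_I = 2.71 (inert).
Summing: n_T = 3.71 + 0.5X.
With p_i = (n_i/n_T)P, K_p = p_F^3 / (p_E^2).
Setting this equal to 4.49 atm and taking the physical root (0 < X < 1) gives X = 0.546.

X = 0.546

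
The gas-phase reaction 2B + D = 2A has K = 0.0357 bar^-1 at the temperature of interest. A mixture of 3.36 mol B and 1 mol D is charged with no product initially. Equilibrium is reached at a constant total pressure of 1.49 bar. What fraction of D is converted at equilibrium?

X = 0.157

Basis: 1 mol D initially; let X = conversion of D. Extent ξ = X.
Species balance: n_B = 3.36 − 2X; n_D = 1 − X; n_A = 2X.
n_T = Σnᵢ = 4.36 − X.
Mole fractions y_i = n_i/n_T; K = p_A^2 / (p_B^2 p_D) with p_i = y_i·P.
Equating to 0.0357 bar^-1 and solving on 0 < X < 1: X = 0.157.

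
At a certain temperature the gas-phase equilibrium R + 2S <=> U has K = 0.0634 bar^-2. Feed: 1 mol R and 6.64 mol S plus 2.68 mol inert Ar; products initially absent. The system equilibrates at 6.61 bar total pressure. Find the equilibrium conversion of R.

Let X = conversion of R (basis 1 mol R); extent of reaction ξ = X.
At extent ξ: n_R = 1 − X; n_S = 6.64 − 2X; n_U = X; n_I = 2.68 (inert).
n_T = Σnᵢ = 10.3 − 2X.
y_i = n_i/n_T, p_i = y_i·P. K = p_U / (p_R p_S^2).
Setting this equal to 0.0634 bar^-2 and taking the physical root (0 < X < 1) gives X = 0.503.

X = 0.503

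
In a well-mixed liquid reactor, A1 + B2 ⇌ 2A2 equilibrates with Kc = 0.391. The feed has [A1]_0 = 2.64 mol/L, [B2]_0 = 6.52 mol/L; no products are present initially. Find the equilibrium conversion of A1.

Let X = conversion of A1; extent ξ = 2.64·X mol/L.
Concentrations: [A1] = 2.64 − 2.64X; [B2] = 6.52 − 2.64X; [A2] = 5.28X.
Kc = [A2]^2 / ([A1] [B2]).
Solving Kc = 0.391 for X ∈ (0,1): X = 0.362.

X = 0.362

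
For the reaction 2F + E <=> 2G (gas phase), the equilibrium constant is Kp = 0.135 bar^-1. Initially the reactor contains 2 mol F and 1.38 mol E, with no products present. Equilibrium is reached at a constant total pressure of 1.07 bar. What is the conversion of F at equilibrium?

X = 0.188

Take 2 mol F as basis and let X be its fractional conversion, so ξ = X.
Species balance: n_F = 2 − 2X; n_E = 1.38 − X; n_G = 2X.
n_T = Σnᵢ = 3.38 − X.
With p_i = (n_i/n_T)P, Kp = p_G^2 / (p_F^2 p_E).
This yields a degree-3 equation in X; solving on (0,1), X = 0.188.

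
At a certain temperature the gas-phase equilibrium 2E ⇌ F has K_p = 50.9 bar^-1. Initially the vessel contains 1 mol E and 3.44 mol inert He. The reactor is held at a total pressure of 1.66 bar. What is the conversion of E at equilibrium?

Let X = conversion of E (basis 1 mol E); extent of reaction ξ = 0.5X.
At extent ξ: n_E = 1 − X; n_F = 0.5X; n_I = 3.44 (inert).
Summing: n_T = 4.44 − 0.5X.
y_i = n_i/n_T, p_i = y_i·P. K_p = p_F / (p_E^2).
This yields a degree-2 equation in X; solving on (0,1), X = 0.857.

X = 0.857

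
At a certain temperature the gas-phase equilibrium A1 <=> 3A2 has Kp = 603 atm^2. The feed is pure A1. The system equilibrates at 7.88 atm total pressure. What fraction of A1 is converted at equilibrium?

X = 0.793

Let X = conversion of A1 (basis 1 mol A1); extent of reaction ξ = X.
Moles: n_A1 = 1 − X; n_A2 = 3X.
Summing: n_T = 1 + 2X.
Mole fractions y_i = n_i/n_T; Kp = p_A2^3 / (p_A1) with p_i = y_i·P.
Setting this equal to 603 atm^2 and taking the physical root (0 < X < 1) gives X = 0.793.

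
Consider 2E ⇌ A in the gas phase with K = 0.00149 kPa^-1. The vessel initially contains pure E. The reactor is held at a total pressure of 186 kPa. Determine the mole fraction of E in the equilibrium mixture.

Basis: 1 mol E initially; let X = conversion of E. Extent ξ = 0.5X.
Species balance: n_E = 1 − X; n_A = 0.5X.
Total moles n_T = 1 − 0.5X.
With p_i = (n_i/n_T)P, K = p_A / (p_E^2).
Substituting and setting equal to 0.00149 kPa^-1 gives a polynomial in X; the root in (0,1) is X = 0.311.
Then n_E = 0.689, n_T = 0.844, so y_E = 0.816.

y_E = 0.816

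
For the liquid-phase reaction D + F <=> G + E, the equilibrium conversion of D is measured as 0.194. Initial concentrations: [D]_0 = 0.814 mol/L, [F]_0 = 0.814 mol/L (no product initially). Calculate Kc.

Let X = conversion of D.
Concentrations: [D] = 0.814 − 0.814X; [F] = 0.814 − 0.814X; [G] = 0.814X; [E] = 0.814X.
At X = 0.194: [D] = 0.656, [F] = 0.656, [G] = 0.158, [E] = 0.158.
Kc = [G] [E] / ([D] [F]) = 0.0579.

Kc = 0.0579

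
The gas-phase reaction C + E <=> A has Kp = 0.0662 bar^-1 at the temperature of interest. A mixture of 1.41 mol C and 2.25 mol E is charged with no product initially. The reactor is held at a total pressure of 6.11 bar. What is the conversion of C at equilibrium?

X = 0.191

Let X = conversion of C (basis 1.41 mol C); extent of reaction ξ = 1.41X.
Moles: n_C = 1.41 − 1.41X; n_E = 2.25 − 1.41X; n_A = 1.41X.
Total moles n_T = 3.66 − 1.41X.
With p_i = (n_i/n_T)P, Kp = p_A / (p_C p_E).
Equating to 0.0662 bar^-1 and solving on 0 < X < 1: X = 0.191.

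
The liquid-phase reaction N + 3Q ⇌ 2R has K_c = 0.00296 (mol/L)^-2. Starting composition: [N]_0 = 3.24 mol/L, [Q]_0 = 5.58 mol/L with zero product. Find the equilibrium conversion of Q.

Let X = conversion of Q; extent ξ = 5.58X/3 mol/L.
Concentrations: [N] = 3.24 − 1.86X; [Q] = 5.58 − 5.58X; [R] = 3.72X.
K_c = [R]^2 / ([N] [Q]^3).
Setting equal to 0.00296 and solving for X on (0,1) gives X = 0.222.

X = 0.222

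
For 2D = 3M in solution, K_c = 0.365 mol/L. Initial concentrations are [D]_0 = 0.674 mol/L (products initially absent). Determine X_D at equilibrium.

X = 0.391

Let X = conversion of D; extent ξ = 0.674X/2 mol/L.
Concentrations: [D] = 0.674 − 0.674X; [M] = 1.01X.
K_c = [M]^3 / ([D]^2).
This equals 0.365 at X = 0.391 (the root in 0 < X < 1).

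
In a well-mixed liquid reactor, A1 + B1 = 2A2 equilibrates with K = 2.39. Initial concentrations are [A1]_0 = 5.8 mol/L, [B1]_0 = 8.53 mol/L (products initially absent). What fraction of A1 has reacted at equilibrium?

Let X = conversion of A1; extent ξ = 5.8·X mol/L.
Concentrations: [A1] = 5.8 − 5.8X; [B1] = 8.53 − 5.8X; [A2] = 11.6X.
K = [A2]^2 / ([A1] [B1]).
This equals 2.39 at X = 0.521 (the root in 0 < X < 1).

X = 0.521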